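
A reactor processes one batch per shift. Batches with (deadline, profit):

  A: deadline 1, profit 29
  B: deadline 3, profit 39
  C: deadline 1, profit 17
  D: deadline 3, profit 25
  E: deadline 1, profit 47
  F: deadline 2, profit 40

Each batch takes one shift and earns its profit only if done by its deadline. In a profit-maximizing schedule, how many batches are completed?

3

Sort by profit descending; place each in the latest free slot ≤ its deadline.
By profit: E(d1,47), F(d2,40), B(d3,39), A(d1,29), D(d3,25), C(d1,17)
E→slot 1; F→slot 2; B→slot 3; A skipped; D skipped; C skipped.
3 of 6 scheduled.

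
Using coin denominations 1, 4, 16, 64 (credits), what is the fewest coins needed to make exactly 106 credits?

7

Greedy: take as many of the largest coin as possible, then repeat with the remainder.
106 − 1×64→42 − 2×16→10 − 2×4→2 − 2×1→0
Total coins = 1 + 2 + 2 + 2 = 7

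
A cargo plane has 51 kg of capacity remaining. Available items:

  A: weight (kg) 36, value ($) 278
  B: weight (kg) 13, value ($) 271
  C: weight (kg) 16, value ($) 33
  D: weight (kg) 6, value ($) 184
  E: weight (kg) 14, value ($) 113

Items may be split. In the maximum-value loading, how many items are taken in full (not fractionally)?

Sort by value per unit weight and fill in that order.
Ratios (sorted): D 30.67, B 20.85, E 8.07, A 7.72, C 2.06
take D (6 @ 184); take B (13 @ 271); take E (14 @ 113); take 18/36 of A → 139.00. Capacity used 51/51.
3 item(s) taken whole; one partial (take 18/36 of A).

3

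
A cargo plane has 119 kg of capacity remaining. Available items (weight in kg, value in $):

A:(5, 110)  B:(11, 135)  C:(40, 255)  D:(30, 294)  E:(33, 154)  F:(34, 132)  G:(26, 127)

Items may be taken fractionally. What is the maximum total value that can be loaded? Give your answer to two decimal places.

Greedy by value/weight ratio, highest first.
Ratios (sorted): A 22.00, B 12.27, D 9.80, C 6.38, G 4.88, E 4.67, F 3.88
take A (5 @ 110); take B (11 @ 135); take D (30 @ 294); take C (40 @ 255); take G (26 @ 127); take 7/33 of E → 32.67. Capacity used 119/119.
Total value = 953.67

953.67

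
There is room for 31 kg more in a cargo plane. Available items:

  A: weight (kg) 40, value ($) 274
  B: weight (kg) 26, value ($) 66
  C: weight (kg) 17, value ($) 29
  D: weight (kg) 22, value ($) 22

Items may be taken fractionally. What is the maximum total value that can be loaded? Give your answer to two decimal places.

212.35

Greedy by value/weight ratio, highest first.
Order: A (274/40=6.85) > B (66/26=2.54) > C (29/17=1.71) > D (22/22=1.00)
Fill: take 31/40 of A → 212.35; 31/31 used.
Total value = 212.35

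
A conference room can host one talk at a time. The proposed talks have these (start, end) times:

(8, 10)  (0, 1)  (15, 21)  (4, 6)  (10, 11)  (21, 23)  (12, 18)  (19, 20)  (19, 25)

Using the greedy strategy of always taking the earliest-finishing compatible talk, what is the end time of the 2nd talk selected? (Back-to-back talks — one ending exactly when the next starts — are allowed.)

6

Order by finish time; keep every interval that doesn't clash with the previous kept one.
Sorted by end: (0,1)  (4,6)  (8,10)  (10,11)  (12,18)  (19,20)  (15,21)  (21,23)  (19,25)
take (0,1); take (4,6); take (8,10); take (10,11); take (12,18); take (19,20); take (21,23).
Selected: (0,1) (4,6) (8,10) (10,11) (12,18) (19,20) (21,23)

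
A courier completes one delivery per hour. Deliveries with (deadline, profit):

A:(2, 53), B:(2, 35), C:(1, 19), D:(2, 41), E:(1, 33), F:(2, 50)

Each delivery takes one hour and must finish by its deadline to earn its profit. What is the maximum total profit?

Profit order: A=53 F=50 D=41 B=35 E=33 C=19
Assign: A→slot 2, F→slot 1, D skipped, B skipped, E skipped, C skipped.
Slots: [1:F] [2:A]
Profit = 50 + 53 = 103

103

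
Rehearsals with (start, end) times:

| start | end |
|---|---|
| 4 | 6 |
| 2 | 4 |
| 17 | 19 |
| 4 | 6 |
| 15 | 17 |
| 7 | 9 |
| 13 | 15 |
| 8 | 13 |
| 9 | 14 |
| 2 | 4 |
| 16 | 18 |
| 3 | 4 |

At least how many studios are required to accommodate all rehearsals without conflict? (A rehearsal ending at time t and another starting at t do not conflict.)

Count concurrent intervals with a sweep; the peak is the room count.
Events (time:±→running): 2:+→1 2:+→2 3:+→3 … peak 3.

3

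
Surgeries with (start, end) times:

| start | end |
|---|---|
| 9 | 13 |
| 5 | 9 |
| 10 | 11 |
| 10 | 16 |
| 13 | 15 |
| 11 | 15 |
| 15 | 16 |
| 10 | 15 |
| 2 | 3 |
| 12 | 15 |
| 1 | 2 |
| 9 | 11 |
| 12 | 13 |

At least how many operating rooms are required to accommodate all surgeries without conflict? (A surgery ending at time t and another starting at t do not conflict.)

6

Count concurrent intervals with a sweep; the peak is the room count.
Events (time:±→running): 1:+→1 2:-→0 2:+→1 3:-→0 5:+→1 9:-→0 9:+→1 9:+→2 10:+→3 10:+→4 10:+→5 11:-→4 11:-→3 11:+→4 12:+→5 12:+→6 … peak 6.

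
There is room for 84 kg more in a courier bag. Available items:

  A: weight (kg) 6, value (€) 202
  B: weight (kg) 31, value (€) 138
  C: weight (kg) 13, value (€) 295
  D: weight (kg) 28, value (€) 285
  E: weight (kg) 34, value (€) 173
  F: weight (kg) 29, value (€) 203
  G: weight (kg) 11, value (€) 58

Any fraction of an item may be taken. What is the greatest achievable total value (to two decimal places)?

1027.18

Sort by value per unit weight and fill in that order.
Order: A (202/6=33.67) > C (295/13=22.69) > D (285/28=10.18) > F (203/29=7.00) > G (58/11=5.27) > E (173/34=5.09) > B (138/31=4.45)
Fill: take A (6 @ 202) → take C (13 @ 295) → take D (28 @ 285) → take F (29 @ 203) → take 8/11 of G → 42.18; 84/84 used.
Total value = 1027.18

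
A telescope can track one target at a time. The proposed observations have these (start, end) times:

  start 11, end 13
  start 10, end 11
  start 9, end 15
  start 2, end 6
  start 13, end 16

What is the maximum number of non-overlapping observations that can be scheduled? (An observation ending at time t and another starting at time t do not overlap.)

Greedy by earliest finish: after sorting by end time, pick each interval compatible with the last pick.
By end time: (2,6), (10,11), (11,13), (9,15), (13,16).
Pick (2,6); next start ≥ 6 → (10,11); next start ≥ 11 → (11,13); next start ≥ 13 → (13,16).
Selected 4 observations.

4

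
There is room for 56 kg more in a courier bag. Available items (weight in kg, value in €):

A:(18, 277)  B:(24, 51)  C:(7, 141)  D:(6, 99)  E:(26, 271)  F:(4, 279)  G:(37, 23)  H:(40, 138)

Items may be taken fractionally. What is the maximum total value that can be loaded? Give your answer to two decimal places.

1014.88

Sort by value per unit weight and fill in that order.
Order: F (279/4=69.75) > C (141/7=20.14) > D (99/6=16.50) > A (277/18=15.39) > E (271/26=10.42) > H (138/40=3.45) > B (51/24=2.12) > G (23/37=0.62)
Fill: take F (4 @ 279) → take C (7 @ 141) → take D (6 @ 99) → take A (18 @ 277) → take 21/26 of E → 218.88; 56/56 used.
Total value = 1014.88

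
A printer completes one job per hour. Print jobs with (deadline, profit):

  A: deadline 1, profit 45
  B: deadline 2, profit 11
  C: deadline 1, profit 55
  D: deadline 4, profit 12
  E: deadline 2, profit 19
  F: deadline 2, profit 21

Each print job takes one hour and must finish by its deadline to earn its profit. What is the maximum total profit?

88

Sort by profit descending; place each in the latest free slot ≤ its deadline.
By profit: C(d1,55), A(d1,45), F(d2,21), E(d2,19), D(d4,12), B(d2,11)
C→slot 1; A skipped; F→slot 2; E skipped; D→slot 4; B skipped.
Profit = 55 + 21 + 12 = 88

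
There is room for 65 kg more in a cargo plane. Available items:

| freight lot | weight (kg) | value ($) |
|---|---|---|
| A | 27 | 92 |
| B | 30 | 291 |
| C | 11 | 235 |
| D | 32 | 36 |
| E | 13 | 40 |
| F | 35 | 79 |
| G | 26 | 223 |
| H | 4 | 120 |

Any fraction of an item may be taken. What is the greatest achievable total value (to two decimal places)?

817.54

Greedy by value/weight ratio, highest first.
Ratios (sorted): H 30.00, C 21.36, B 9.70, G 8.58, A 3.41, E 3.08, F 2.26, D 1.12
take H (4 @ 120); take C (11 @ 235); take B (30 @ 291); take 20/26 of G → 171.54. Capacity used 65/65.
Total value = 817.54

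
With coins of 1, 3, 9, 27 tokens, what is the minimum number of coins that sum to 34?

Greedy: take as many of the largest coin as possible, then repeat with the remainder.
34 = 1×27 + 2×3 + 1×1
Total coins = 1 + 2 + 1 = 4

4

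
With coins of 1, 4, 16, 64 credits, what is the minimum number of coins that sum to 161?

Use the largest denomination that fits, subtract, and repeat.
161 = 2×64 + 2×16 + 1×1
Total coins = 2 + 2 + 1 = 5

5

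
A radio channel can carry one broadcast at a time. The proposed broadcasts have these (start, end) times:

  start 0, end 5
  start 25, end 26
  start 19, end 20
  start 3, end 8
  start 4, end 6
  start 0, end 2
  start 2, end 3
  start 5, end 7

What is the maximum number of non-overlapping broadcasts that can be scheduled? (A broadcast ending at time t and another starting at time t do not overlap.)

5

Order by finish time; keep every interval that doesn't clash with the previous kept one.
By end time: (0,2), (2,3), (0,5), (4,6), (5,7), (3,8), (19,20), (25,26).
Pick (0,2); next start ≥ 2 → (2,3); next start ≥ 3 → (4,6); next start ≥ 6 → (19,20); next start ≥ 20 → (25,26).
Selected 5 broadcasts.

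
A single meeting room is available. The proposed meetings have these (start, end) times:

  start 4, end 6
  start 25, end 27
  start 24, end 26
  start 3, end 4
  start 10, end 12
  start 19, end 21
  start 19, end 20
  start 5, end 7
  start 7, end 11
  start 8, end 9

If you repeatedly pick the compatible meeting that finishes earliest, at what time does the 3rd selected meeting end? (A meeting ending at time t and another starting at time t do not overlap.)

Sorted by end: (3,4)  (4,6)  (5,7)  (8,9)  (7,11)  (10,12)  (19,20)  (19,21)  (24,26)  (25,27)
take (3,4); take (4,6); take (8,9); skip (7,11); take (10,12); take (19,20); skip (19,21); take (24,26).
Selected: (3,4) (4,6) (8,9) (10,12) (19,20) (24,26)

9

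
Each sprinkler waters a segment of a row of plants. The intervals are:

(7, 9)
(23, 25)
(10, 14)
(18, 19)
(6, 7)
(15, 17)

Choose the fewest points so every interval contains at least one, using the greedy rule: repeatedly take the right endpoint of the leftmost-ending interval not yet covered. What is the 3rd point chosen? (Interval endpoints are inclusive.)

17

Sort by right endpoint; whenever an interval is uncovered, place a point at its right end.
Sorted: [6,7] [7,9] [10,14] [15,17] [18,19] [23,25]
{[6,7],[7,9]} hit by 7; {[10,14]} hit by 14; {[15,17]} hit by 17; {[18,19]} hit by 19; {[23,25]} hit by 25.
Points: 7, 14, 17, 19, 25 (5 total).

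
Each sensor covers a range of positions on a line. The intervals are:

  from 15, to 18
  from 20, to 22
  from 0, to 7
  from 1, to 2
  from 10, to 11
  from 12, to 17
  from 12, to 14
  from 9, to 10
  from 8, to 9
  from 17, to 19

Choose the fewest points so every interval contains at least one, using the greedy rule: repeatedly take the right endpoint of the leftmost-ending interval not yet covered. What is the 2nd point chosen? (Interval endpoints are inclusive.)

9

Sorted: [1,2] [0,7] [8,9] [9,10] [10,11] [12,14] [12,17] [15,18] [17,19] [20,22]
{[1,2],[0,7]} hit by 2; {[8,9],[9,10]} hit by 9; {[10,11]} hit by 11; {[12,14],[12,17]} hit by 14; {[15,18],[17,19]} hit by 18; {[20,22]} hit by 22.
Points: 2, 9, 11, 14, 18, 22 (6 total).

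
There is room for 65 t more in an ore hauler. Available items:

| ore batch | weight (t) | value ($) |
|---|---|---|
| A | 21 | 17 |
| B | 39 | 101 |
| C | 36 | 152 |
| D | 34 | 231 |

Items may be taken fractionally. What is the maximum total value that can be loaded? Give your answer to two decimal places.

Sort by value per unit weight and fill in that order.
Order: D (231/34=6.79) > C (152/36=4.22) > B (101/39=2.59) > A (17/21=0.81)
Fill: take D (34 @ 231) → take 31/36 of C → 130.89; 65/65 used.
Total value = 361.89

361.89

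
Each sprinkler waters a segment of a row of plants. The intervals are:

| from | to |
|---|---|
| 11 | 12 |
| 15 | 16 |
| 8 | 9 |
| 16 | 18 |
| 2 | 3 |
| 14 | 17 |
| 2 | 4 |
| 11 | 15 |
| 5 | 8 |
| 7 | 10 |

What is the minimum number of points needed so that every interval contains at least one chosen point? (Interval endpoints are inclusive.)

Sort by right endpoint; whenever an interval is uncovered, place a point at its right end.
Sorted: [2,3] [2,4] [5,8] [8,9] [7,10] [11,12] [11,15] [15,16] [14,17] [16,18]
{[2,3],[2,4]} hit by 3; {[5,8],[8,9],[7,10]} hit by 8; {[11,12],[11,15]} hit by 12; {[15,16],[14,17],[16,18]} hit by 16.
Points: 3, 8, 12, 16 (4 total).

4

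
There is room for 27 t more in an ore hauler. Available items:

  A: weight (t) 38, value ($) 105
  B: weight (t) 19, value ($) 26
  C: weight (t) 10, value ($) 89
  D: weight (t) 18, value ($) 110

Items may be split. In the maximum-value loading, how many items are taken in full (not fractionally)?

Greedy by value/weight ratio, highest first.
Ratios (sorted): C 8.90, D 6.11, A 2.76, B 1.37
take C (10 @ 89); take 17/18 of D → 103.89. Capacity used 27/27.
1 item(s) taken whole; one partial (take 17/18 of D).

1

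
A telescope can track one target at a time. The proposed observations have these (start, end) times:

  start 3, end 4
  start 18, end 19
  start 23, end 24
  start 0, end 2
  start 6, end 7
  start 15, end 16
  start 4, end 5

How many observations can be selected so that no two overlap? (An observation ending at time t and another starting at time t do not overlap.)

Greedy by earliest finish: after sorting by end time, pick each interval compatible with the last pick.
By end time: (0,2), (3,4), (4,5), (6,7), (15,16), (18,19), (23,24).
Pick (0,2); next start ≥ 2 → (3,4); next start ≥ 4 → (4,5); next start ≥ 5 → (6,7); next start ≥ 7 → (15,16); next start ≥ 16 → (18,19); next start ≥ 19 → (23,24).
Selected 7 observations.

7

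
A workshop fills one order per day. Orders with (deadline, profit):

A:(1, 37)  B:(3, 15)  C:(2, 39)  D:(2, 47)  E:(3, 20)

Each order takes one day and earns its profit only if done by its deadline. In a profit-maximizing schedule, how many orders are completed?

By profit: D(d2,47), C(d2,39), A(d1,37), E(d3,20), B(d3,15)
D→slot 2; C→slot 1; A skipped; E→slot 3; B skipped.
3 of 5 scheduled.

3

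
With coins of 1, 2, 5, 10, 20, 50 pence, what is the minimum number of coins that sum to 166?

6

Greedy: take as many of the largest coin as possible, then repeat with the remainder.
166 − 3×50→16 − 1×10→6 − 1×5→1 − 1×1→0
Total coins = 3 + 1 + 1 + 1 = 6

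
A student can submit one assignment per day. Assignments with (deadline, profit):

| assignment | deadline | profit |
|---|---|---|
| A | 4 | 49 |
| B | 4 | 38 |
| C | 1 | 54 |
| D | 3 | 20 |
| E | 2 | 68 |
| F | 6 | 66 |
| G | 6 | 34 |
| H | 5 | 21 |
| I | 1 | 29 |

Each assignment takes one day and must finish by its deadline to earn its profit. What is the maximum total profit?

Take jobs in profit order; each goes to the latest open slot no later than its deadline.
By profit: E(d2,68), F(d6,66), C(d1,54), A(d4,49), B(d4,38), G(d6,34), I(d1,29), H(d5,21), D(d3,20)
E→slot 2; F→slot 6; C→slot 1; A→slot 4; B→slot 3; G→slot 5; I skipped; H skipped; D skipped.
Profit = 54 + 68 + 38 + 49 + 34 + 66 = 309

309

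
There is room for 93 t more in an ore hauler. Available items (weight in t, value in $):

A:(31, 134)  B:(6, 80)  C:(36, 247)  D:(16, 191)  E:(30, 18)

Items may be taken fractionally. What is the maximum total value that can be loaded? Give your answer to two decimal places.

Greedy by value/weight ratio, highest first.
Ratios (sorted): B 13.33, D 11.94, C 6.86, A 4.32, E 0.60
take B (6 @ 80); take D (16 @ 191); take C (36 @ 247); take A (31 @ 134); take 4/30 of E → 2.40. Capacity used 93/93.
Total value = 654.40

654.40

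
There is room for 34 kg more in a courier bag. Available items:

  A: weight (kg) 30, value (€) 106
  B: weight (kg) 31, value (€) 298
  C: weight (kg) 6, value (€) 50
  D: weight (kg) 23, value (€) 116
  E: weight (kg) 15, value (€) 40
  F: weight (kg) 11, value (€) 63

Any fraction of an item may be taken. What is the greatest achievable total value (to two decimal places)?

Greedy by value/weight ratio, highest first.
Ratios (sorted): B 9.61, C 8.33, F 5.73, D 5.04, A 3.53, E 2.67
take B (31 @ 298); take 3/6 of C → 25.00. Capacity used 34/34.
Total value = 323.00

323.00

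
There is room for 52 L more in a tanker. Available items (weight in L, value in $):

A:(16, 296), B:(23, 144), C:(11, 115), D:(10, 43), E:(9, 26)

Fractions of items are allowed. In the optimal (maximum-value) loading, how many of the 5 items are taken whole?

3

Ratios (sorted): A 18.50, C 10.45, B 6.26, D 4.30, E 2.89
take A (16 @ 296); take C (11 @ 115); take B (23 @ 144); take 2/10 of D → 8.60. Capacity used 52/52.
3 item(s) taken whole; one partial (take 2/10 of D).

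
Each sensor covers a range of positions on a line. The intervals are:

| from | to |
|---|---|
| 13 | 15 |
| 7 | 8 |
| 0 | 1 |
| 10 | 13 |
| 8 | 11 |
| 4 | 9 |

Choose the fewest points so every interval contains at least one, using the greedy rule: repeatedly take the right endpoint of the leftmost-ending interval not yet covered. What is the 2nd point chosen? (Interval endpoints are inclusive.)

8

By right end: [0,1]  [7,8]  [4,9]  [8,11]  [10,13]  [13,15]
[0,1] uncovered → point at 1; [7,8] uncovered → point at 8; [10,13] uncovered → point at 13.
Points: 1, 8, 13 (3 total).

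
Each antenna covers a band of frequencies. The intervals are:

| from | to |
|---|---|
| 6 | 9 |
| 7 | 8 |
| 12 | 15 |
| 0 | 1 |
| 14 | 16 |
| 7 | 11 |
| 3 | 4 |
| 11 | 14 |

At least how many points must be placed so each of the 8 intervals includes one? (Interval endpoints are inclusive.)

4

Process intervals by earliest right end; each time one isn't hit yet, stab at its right endpoint.
Sorted: [0,1] [3,4] [7,8] [6,9] [7,11] [11,14] [12,15] [14,16]
{[0,1]} hit by 1; {[3,4]} hit by 4; {[7,8],[6,9],[7,11]} hit by 8; {[11,14],[12,15],[14,16]} hit by 14.
Points: 1, 4, 8, 14 (4 total).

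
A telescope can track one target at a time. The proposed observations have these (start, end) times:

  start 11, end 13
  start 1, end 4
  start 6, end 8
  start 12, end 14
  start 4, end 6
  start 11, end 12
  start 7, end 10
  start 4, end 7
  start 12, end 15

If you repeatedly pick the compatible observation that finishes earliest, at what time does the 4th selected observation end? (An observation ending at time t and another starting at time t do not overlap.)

12

By end time: (1,4), (4,6), (4,7), (6,8), (7,10), (11,12), (11,13), (12,14), (12,15).
Pick (1,4); next start ≥ 4 → (4,6); next start ≥ 6 → (6,8); next start ≥ 8 → (11,12); next start ≥ 12 → (12,14).
Selected: (1,4) (4,6) (6,8) (11,12) (12,14)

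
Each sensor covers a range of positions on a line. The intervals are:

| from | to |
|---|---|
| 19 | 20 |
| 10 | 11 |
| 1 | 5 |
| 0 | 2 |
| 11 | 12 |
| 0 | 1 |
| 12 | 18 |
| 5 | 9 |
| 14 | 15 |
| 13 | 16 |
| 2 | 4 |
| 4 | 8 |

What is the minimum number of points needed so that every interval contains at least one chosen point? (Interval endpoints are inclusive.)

6

Sorted: [0,1] [0,2] [2,4] [1,5] [4,8] [5,9] [10,11] [11,12] [14,15] [13,16] [12,18] [19,20]
{[0,1],[0,2]} hit by 1; {[2,4],[1,5],[4,8]} hit by 4; {[5,9]} hit by 9; {[10,11],[11,12]} hit by 11; {[14,15],[13,16],[12,18]} hit by 15; {[19,20]} hit by 20.
Points: 1, 4, 9, 11, 15, 20 (6 total).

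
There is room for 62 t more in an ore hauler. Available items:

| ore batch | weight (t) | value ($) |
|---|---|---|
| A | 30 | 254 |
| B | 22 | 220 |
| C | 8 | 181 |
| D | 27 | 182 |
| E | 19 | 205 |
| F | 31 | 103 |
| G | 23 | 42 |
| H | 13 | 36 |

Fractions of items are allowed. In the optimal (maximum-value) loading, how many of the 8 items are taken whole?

3

Order: C (181/8=22.62) > E (205/19=10.79) > B (220/22=10.00) > A (254/30=8.47) > D (182/27=6.74) > F (103/31=3.32) > H (36/13=2.77) > G (42/23=1.83)
Fill: take C (8 @ 181) → take E (19 @ 205) → take B (22 @ 220) → take 13/30 of A → 110.07; 62/62 used.
3 item(s) taken whole; one partial (take 13/30 of A).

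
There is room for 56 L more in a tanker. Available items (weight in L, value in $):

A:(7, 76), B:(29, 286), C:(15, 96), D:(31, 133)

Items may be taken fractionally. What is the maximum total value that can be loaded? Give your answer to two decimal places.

Sort by value per unit weight and fill in that order.
Order: A (76/7=10.86) > B (286/29=9.86) > C (96/15=6.40) > D (133/31=4.29)
Fill: take A (7 @ 76) → take B (29 @ 286) → take C (15 @ 96) → take 5/31 of D → 21.45; 56/56 used.
Total value = 479.45

479.45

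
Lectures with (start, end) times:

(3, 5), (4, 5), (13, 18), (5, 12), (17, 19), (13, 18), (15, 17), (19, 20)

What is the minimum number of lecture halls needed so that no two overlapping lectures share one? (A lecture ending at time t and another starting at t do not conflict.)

The answer is the maximum number of intervals overlapping at any instant.
Events (time:±→running): 3:+→1 4:+→2 5:-→1 5:-→0 5:+→1 12:-→0 13:+→1 13:+→2 15:+→3 … peak 3.

3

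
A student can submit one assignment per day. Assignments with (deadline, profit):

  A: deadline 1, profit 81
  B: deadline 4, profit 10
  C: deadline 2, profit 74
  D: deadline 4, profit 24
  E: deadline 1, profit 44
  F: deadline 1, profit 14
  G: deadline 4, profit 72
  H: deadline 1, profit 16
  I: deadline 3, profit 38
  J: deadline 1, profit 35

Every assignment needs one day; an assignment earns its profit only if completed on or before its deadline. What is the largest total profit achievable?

265

By profit: A(d1,81), C(d2,74), G(d4,72), E(d1,44), I(d3,38), J(d1,35), D(d4,24), H(d1,16), F(d1,14), B(d4,10)
A→slot 1; C→slot 2; G→slot 4; E skipped; I→slot 3; J skipped; D skipped; H skipped; F skipped; B skipped.
Profit = 81 + 74 + 38 + 72 = 265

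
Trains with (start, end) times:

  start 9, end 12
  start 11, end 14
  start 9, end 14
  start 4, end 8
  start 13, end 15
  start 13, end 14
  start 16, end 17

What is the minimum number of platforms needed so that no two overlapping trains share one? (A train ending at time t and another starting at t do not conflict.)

The answer is the maximum number of intervals overlapping at any instant.
starts: [4, 9, 9, 11, 13, 13, 16]
ends:   [8, 12, 14, 14, 14, 15, 17]
s4→1 e8→0 s9→1 s9→2 s11→3 e12→2 s13→3 s13→4  — peak 4.

4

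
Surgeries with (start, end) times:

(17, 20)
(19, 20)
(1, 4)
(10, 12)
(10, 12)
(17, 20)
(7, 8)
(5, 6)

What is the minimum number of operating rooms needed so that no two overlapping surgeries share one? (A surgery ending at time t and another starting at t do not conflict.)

3

starts: [1, 5, 7, 10, 10, 17, 17, 19]
ends:   [4, 6, 8, 12, 12, 20, 20, 20]
s1→1 e4→0 s5→1 e6→0 s7→1 e8→0 s10→1 s10→2 e12→1 e12→0 s17→1 s17→2 s19→3  — peak 3.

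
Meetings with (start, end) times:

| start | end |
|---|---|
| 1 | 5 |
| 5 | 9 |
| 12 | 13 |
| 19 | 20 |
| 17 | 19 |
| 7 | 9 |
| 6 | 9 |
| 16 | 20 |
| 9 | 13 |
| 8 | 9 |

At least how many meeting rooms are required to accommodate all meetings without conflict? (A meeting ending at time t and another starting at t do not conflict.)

4

The answer is the maximum number of intervals overlapping at any instant.
Events (time:±→running): 1:+→1 5:-→0 5:+→1 6:+→2 7:+→3 8:+→4 … peak 4.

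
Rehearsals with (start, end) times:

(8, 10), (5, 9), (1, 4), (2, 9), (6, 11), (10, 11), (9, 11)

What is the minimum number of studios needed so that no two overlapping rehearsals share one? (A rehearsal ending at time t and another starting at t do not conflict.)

The answer is the maximum number of intervals overlapping at any instant.
Events (time:±→running): 1:+→1 2:+→2 4:-→1 5:+→2 6:+→3 8:+→4 … peak 4.

4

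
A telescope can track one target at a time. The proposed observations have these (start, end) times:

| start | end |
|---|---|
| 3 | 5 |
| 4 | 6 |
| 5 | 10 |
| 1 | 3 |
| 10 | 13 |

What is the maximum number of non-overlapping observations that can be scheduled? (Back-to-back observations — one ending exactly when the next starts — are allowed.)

Order by finish time; keep every interval that doesn't clash with the previous kept one.
Sorted by end: (1,3)  (3,5)  (4,6)  (5,10)  (10,13)
take (1,3); take (3,5); take (5,10); take (10,13).
Selected 4 observations.

4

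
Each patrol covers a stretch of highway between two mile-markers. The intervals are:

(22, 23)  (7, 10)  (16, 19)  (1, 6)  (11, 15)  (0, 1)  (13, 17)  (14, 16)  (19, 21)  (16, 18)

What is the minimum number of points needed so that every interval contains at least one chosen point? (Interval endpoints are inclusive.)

Sort by right endpoint; whenever an interval is uncovered, place a point at its right end.
Sorted: [0,1] [1,6] [7,10] [11,15] [14,16] [13,17] [16,18] [16,19] [19,21] [22,23]
{[0,1],[1,6]} hit by 1; {[7,10]} hit by 10; {[11,15],[14,16],[13,17]} hit by 15; {[16,18],[16,19]} hit by 18; {[19,21]} hit by 21; {[22,23]} hit by 23.
Points: 1, 10, 15, 18, 21, 23 (6 total).

6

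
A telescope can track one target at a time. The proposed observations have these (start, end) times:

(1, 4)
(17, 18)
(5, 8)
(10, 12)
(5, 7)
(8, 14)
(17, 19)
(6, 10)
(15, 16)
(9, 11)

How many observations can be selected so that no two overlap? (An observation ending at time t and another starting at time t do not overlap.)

5

Sort by end time and greedily take each interval whose start is ≥ the last chosen end.
Sorted by end: (1,4)  (5,7)  (5,8)  (6,10)  (9,11)  (10,12)  (8,14)  (15,16)  (17,18)  (17,19)
take (1,4); take (5,7); take (9,11); take (15,16); take (17,18).
Selected 5 observations.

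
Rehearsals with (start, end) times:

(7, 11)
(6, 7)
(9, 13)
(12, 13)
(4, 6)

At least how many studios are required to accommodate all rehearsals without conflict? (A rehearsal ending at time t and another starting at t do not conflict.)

Events (time:±→running): 4:+→1 6:-→0 6:+→1 7:-→0 7:+→1 9:+→2 … peak 2.

2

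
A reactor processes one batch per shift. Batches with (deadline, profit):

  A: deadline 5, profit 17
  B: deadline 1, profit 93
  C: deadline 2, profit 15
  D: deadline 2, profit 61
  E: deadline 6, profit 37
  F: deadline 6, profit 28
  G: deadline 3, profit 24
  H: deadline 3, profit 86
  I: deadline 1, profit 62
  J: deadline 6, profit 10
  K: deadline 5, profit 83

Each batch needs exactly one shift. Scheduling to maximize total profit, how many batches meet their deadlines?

6

Profit order: B=93 H=86 K=83 I=62 D=61 E=37 F=28 G=24 A=17 C=15 J=10
Assign: B→slot 1, H→slot 3, K→slot 5, I skipped, D→slot 2, E→slot 6, F→slot 4, G skipped, A skipped, C skipped, J skipped.
Slots: [1:B] [2:D] [3:H] [4:F] [5:K] [6:E]
6 of 11 scheduled.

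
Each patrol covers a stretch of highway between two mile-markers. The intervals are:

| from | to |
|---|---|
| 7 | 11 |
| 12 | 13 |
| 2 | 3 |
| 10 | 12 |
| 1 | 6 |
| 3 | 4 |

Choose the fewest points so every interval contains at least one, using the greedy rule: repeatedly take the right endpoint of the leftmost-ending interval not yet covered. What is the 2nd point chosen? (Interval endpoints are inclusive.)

Process intervals by earliest right end; each time one isn't hit yet, stab at its right endpoint.
By right end: [2,3]  [3,4]  [1,6]  [7,11]  [10,12]  [12,13]
[2,3] uncovered → point at 3; [7,11] uncovered → point at 11; [12,13] uncovered → point at 13.
Points: 3, 11, 13 (3 total).

11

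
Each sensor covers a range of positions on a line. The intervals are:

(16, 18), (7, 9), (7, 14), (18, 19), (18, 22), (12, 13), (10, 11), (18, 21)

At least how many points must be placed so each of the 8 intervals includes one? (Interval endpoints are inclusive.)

Sort by right endpoint; whenever an interval is uncovered, place a point at its right end.
By right end: [7,9]  [10,11]  [12,13]  [7,14]  [16,18]  [18,19]  [18,21]  [18,22]
[7,9] uncovered → point at 9; [10,11] uncovered → point at 11; [12,13] uncovered → point at 13; [16,18] uncovered → point at 18.
Points: 9, 11, 13, 18 (4 total).

4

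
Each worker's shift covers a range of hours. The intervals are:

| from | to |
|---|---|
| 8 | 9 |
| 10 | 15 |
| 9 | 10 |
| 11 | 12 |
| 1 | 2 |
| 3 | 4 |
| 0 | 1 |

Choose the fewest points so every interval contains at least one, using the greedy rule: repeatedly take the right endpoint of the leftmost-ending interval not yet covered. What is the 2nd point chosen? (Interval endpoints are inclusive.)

By right end: [0,1]  [1,2]  [3,4]  [8,9]  [9,10]  [11,12]  [10,15]
[0,1] uncovered → point at 1; [3,4] uncovered → point at 4; [8,9] uncovered → point at 9; [11,12] uncovered → point at 12.
Points: 1, 4, 9, 12 (4 total).

4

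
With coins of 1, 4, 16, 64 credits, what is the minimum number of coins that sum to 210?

Use the largest denomination that fits, subtract, and repeat.
210 = 3×64 + 1×16 + 2×1
Total coins = 3 + 1 + 2 = 6

6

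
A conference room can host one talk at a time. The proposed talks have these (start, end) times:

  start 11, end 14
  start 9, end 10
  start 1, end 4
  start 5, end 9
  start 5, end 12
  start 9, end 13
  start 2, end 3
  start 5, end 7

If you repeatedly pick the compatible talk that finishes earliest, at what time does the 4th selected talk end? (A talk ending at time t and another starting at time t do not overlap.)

Sort by end time and greedily take each interval whose start is ≥ the last chosen end.
Sorted by end: (2,3)  (1,4)  (5,7)  (5,9)  (9,10)  (5,12)  (9,13)  (11,14)
take (2,3); skip (1,4); take (5,7); take (9,10); take (11,14).
Selected: (2,3) (5,7) (9,10) (11,14)

14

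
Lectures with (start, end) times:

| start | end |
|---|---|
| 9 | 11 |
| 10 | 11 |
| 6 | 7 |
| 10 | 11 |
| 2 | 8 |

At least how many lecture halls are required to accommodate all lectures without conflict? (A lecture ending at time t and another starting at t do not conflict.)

3

Count concurrent intervals with a sweep; the peak is the room count.
starts: [2, 6, 9, 10, 10]
ends:   [7, 8, 11, 11, 11]
s2→1 s6→2 e7→1 e8→0 s9→1 s10→2 s10→3  — peak 3.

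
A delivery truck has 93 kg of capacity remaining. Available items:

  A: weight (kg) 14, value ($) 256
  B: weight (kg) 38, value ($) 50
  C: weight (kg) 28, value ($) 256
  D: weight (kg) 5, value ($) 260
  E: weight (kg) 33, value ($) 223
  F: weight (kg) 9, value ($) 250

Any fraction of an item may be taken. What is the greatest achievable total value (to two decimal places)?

Order: D (260/5=52.00) > F (250/9=27.78) > A (256/14=18.29) > C (256/28=9.14) > E (223/33=6.76) > B (50/38=1.32)
Fill: take D (5 @ 260) → take F (9 @ 250) → take A (14 @ 256) → take C (28 @ 256) → take E (33 @ 223) → take 4/38 of B → 5.26; 93/93 used.
Total value = 1250.26

1250.26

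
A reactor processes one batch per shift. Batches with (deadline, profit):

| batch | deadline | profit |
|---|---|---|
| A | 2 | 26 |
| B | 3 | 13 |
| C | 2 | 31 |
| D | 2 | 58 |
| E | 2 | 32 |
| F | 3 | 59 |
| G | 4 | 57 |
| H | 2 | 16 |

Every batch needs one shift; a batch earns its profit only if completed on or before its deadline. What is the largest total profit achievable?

Sort by profit descending; place each in the latest free slot ≤ its deadline.
Profit order: F=59 D=58 G=57 E=32 C=31 A=26 H=16 B=13
Assign: F→slot 3, D→slot 2, G→slot 4, E→slot 1, C skipped, A skipped, H skipped, B skipped.
Slots: [1:E] [2:D] [3:F] [4:G]
Profit = 32 + 58 + 59 + 57 = 206

206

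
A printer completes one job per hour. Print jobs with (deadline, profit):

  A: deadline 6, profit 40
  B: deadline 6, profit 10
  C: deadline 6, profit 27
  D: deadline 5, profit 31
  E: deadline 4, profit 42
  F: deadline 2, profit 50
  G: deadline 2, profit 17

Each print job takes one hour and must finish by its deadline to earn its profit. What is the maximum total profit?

Profit order: F=50 E=42 A=40 D=31 C=27 G=17 B=10
Assign: F→slot 2, E→slot 4, A→slot 6, D→slot 5, C→slot 3, G→slot 1, B skipped.
Slots: [1:G] [2:F] [3:C] [4:E] [5:D] [6:A]
Profit = 17 + 50 + 27 + 42 + 31 + 40 = 207

207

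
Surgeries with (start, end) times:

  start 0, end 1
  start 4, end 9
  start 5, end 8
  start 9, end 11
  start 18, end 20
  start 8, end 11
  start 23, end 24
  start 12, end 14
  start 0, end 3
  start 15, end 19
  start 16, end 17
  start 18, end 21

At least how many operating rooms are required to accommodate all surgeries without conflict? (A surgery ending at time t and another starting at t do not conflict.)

3

Count concurrent intervals with a sweep; the peak is the room count.
Events (time:±→running): 0:+→1 0:+→2 1:-→1 3:-→0 4:+→1 5:+→2 8:-→1 8:+→2 9:-→1 9:+→2 11:-→1 11:-→0 12:+→1 14:-→0 15:+→1 16:+→2 17:-→1 18:+→2 18:+→3 … peak 3.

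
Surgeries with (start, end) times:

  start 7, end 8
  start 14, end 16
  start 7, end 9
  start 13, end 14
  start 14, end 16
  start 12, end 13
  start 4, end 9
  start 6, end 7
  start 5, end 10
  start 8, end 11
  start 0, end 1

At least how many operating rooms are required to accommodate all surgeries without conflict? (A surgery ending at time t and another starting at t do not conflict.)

4

starts: [0, 4, 5, 6, 7, 7, 8, 12, 13, 14, 14]
ends:   [1, 7, 8, 9, 9, 10, 11, 13, 14, 16, 16]
s0→1 e1→0 s4→1 s5→2 s6→3 e7→2 s7→3 s7→4  — peak 4.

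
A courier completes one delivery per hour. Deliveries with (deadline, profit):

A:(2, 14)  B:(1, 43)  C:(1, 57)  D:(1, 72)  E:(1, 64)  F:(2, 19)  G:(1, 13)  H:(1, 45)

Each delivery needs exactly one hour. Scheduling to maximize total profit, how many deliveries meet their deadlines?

2

Profit order: D=72 E=64 C=57 H=45 B=43 F=19 A=14 G=13
Assign: D→slot 1, E skipped, C skipped, H skipped, B skipped, F→slot 2, A skipped, G skipped.
Slots: [1:D] [2:F]
2 of 8 scheduled.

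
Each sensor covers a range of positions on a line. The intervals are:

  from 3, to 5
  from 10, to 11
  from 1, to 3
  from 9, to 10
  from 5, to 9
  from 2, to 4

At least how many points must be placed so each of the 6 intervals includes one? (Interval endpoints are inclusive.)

3

Sorted: [1,3] [2,4] [3,5] [5,9] [9,10] [10,11]
{[1,3],[2,4],[3,5]} hit by 3; {[5,9],[9,10]} hit by 9; {[10,11]} hit by 11.
Points: 3, 9, 11 (3 total).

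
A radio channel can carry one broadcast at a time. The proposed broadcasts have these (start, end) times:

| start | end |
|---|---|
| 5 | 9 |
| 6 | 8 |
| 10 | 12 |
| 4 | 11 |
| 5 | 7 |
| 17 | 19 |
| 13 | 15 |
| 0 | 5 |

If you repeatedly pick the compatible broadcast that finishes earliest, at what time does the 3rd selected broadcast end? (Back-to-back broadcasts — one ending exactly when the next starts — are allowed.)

By end time: (0,5), (5,7), (6,8), (5,9), (4,11), (10,12), (13,15), (17,19).
Pick (0,5); next start ≥ 5 → (5,7); next start ≥ 7 → (10,12); next start ≥ 12 → (13,15); next start ≥ 15 → (17,19).
Selected: (0,5) (5,7) (10,12) (13,15) (17,19)

12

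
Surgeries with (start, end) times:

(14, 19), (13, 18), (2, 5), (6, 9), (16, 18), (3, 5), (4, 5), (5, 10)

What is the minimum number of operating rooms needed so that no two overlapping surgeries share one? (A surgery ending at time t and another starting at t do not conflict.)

3

Events (time:±→running): 2:+→1 3:+→2 4:+→3 … peak 3.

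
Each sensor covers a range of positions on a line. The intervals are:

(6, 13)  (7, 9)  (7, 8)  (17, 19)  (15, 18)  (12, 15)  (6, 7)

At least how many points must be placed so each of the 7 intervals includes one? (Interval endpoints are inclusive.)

Process intervals by earliest right end; each time one isn't hit yet, stab at its right endpoint.
Sorted: [6,7] [7,8] [7,9] [6,13] [12,15] [15,18] [17,19]
{[6,7],[7,8],[7,9],[6,13]} hit by 7; {[12,15],[15,18]} hit by 15; {[17,19]} hit by 19.
Points: 7, 15, 19 (3 total).

3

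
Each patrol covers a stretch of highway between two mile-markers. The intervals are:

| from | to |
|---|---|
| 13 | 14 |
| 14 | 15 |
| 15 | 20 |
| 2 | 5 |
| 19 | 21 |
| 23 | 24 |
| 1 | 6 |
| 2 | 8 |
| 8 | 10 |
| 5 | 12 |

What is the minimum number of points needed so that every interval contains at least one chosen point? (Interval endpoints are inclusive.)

5

Sort by right endpoint; whenever an interval is uncovered, place a point at its right end.
Sorted: [2,5] [1,6] [2,8] [8,10] [5,12] [13,14] [14,15] [15,20] [19,21] [23,24]
{[2,5],[1,6],[2,8]} hit by 5; {[8,10],[5,12]} hit by 10; {[13,14],[14,15]} hit by 14; {[15,20],[19,21]} hit by 20; {[23,24]} hit by 24.
Points: 5, 10, 14, 20, 24 (5 total).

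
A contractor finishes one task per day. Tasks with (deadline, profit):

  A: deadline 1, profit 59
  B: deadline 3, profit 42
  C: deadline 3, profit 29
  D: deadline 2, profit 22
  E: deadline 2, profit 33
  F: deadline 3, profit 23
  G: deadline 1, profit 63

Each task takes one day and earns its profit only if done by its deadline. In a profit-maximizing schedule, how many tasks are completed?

Sort by profit descending; place each in the latest free slot ≤ its deadline.
Profit order: G=63 A=59 B=42 E=33 C=29 F=23 D=22
Assign: G→slot 1, A skipped, B→slot 3, E→slot 2, C skipped, F skipped, D skipped.
Slots: [1:G] [2:E] [3:B]
3 of 7 scheduled.

3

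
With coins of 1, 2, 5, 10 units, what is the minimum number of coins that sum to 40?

Greedy: take as many of the largest coin as possible, then repeat with the remainder.
40 − 4×10→0
Total coins = 4 = 4

4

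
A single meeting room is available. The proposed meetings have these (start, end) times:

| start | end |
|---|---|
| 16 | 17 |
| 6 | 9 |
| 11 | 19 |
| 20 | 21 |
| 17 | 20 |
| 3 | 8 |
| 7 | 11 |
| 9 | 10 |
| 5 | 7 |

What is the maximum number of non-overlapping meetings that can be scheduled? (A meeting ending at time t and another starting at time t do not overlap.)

Sorted by end: (5,7)  (3,8)  (6,9)  (9,10)  (7,11)  (16,17)  (11,19)  (17,20)  (20,21)
take (5,7); take (9,10); take (16,17); take (17,20); take (20,21).
Selected 5 meetings.

5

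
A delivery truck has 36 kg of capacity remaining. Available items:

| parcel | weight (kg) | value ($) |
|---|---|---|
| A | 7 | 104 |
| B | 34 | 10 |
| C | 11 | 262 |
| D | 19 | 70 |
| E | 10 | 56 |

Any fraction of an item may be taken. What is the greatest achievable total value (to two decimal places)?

Sort by value per unit weight and fill in that order.
Order: C (262/11=23.82) > A (104/7=14.86) > E (56/10=5.60) > D (70/19=3.68) > B (10/34=0.29)
Fill: take C (11 @ 262) → take A (7 @ 104) → take E (10 @ 56) → take 8/19 of D → 29.47; 36/36 used.
Total value = 451.47

451.47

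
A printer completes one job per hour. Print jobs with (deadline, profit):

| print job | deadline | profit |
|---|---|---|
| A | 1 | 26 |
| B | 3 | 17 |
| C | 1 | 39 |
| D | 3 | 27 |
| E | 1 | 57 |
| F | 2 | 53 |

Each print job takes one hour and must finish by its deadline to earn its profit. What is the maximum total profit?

137

Sort by profit descending; place each in the latest free slot ≤ its deadline.
Profit order: E=57 F=53 C=39 D=27 A=26 B=17
Assign: E→slot 1, F→slot 2, C skipped, D→slot 3, A skipped, B skipped.
Slots: [1:E] [2:F] [3:D]
Profit = 57 + 53 + 27 = 137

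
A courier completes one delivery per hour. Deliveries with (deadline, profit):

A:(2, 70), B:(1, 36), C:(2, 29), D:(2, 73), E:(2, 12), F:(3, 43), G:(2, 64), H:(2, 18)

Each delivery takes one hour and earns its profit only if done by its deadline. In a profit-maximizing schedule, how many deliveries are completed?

3

Profit order: D=73 A=70 G=64 F=43 B=36 C=29 H=18 E=12
Assign: D→slot 2, A→slot 1, G skipped, F→slot 3, B skipped, C skipped, H skipped, E skipped.
Slots: [1:A] [2:D] [3:F]
3 of 8 scheduled.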